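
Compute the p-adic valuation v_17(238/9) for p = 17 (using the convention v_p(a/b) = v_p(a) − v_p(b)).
v_17(238/9) = 1

Factor powers of 17 from the numerator and denominator of the reduced fraction: 238 = 17^1 · 14 and 9 = 17^0 · 9. Apply v_p(a/b) = v_p(a) − v_p(b): v_17(238/9) = 1 − 0 = 1.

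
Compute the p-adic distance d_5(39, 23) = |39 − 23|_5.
d_5(39, 23) = 1

Step 1 — x − y = 39 − 23 = 16. Step 2 — v_5(16) = 0 (factor: 16 = (5^0 · 16); the sign does not affect v_p). Step 3 — |x − y|_5 = 5^{0} = 1.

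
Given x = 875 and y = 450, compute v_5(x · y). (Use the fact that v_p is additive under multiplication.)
v_5(393750) = 5

v_p(x) = 3 (factor: 875 = 5^3 · 7); v_p(y) = 2 (factor: 450 = 5^2 · 18). Additivity: v_p(xy) = v_p(x) + v_p(y) = 3 + 2 = 5. (Direct check: xy = 393750 = 5^5 · (126).)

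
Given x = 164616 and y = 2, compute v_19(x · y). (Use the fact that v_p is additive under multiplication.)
v_19(329232) = 3

v_p(x) = 3 (factor: 164616 = 19^3 · 24); v_p(y) = 0 (factor: 2 = 19^0 · 2). Additivity: v_p(xy) = v_p(x) + v_p(y) = 3 + 0 = 3. (Direct check: xy = 329232 = 19^3 · (48).)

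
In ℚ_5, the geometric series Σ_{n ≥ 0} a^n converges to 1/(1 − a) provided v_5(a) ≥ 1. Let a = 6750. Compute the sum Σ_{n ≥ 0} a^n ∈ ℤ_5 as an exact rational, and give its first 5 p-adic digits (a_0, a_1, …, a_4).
Σ a^n = 1/(1 − a) = -1/6749;  first 5 digits = (1, 0, 0, 4, 0)

v_5(a) = 3 ≥ 1, so the series converges in ℤ_5 to 1/(1 − a) = 1/(1 − 6750) = -1/6749. Expand this rational in ℤ_5: compute digits iteratively via d_i = x_i mod 5, x_{i+1} = (x_i − d_i)/5. The first 5 digits are (1, 0, 0, 4, 0).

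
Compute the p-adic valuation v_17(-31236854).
v_17(-31236854) = 5

v_17(n) is the largest exponent k such that 17^k divides n. Factor out: -31236854 = -17^5 · 22. (Sign doesn't affect v_p.) So v_17(-31236854) = 5.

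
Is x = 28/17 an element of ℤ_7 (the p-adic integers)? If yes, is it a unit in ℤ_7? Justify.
x ∈ ℤ_7 but not a unit; v_7(x) = 1 > 0

ℤ_7 = {x ∈ ℚ_7 : v_7(x) ≥ 0} and ℤ_7^× = {x ∈ ℤ_7 : v_7(x) = 0}. Here v_7(28/17) = v_7(num) − v_7(den) = 1; compare against these criteria.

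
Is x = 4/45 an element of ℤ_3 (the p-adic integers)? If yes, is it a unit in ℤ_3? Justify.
x ∉ ℤ_3 (v_3(x) = -2 < 0)

ℤ_3 = {x ∈ ℚ_3 : v_3(x) ≥ 0} and ℤ_3^× = {x ∈ ℤ_3 : v_3(x) = 0}. Here v_3(4/45) = v_3(num) − v_3(den) = -2; compare against these criteria.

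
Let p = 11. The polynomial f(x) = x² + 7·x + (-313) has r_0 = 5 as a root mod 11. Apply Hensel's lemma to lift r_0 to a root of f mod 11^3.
r_2 = 148 (mod 1331)

Hensel: r_{i+1} = r_i − f(r_i)·(f′(r_i))^{-1} mod 11^{i+2}, f′(x) = 2x + 7. Iterate:
  r_0 = 5 (mod 11)
  r_1 = 27 (mod 121)
  r_2 = 148 (mod 1331)
Final: r = 148 satisfies f(r) ≡ 0 mod 11^3.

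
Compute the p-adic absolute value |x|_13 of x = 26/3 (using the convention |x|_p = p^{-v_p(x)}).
|26/3|_13 = 1/13

Step 1 — compute v_13(x) by factoring powers of 13 out of the numerator and denominator: v_13(26/3) = 1. Step 2 — apply |x|_p = p^{-v_p(x)} = 13^{-1} = 1/13.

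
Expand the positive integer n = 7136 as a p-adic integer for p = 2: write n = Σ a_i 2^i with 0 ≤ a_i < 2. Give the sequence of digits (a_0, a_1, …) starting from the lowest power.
(a_0, a_1, …) = (0, 0, 0, 0, 0, 1, 1, 1, 1, 1, 0, 1, 1)

Repeated division by 2 gives the digits low-to-high: 7136 = 1·2^5 + 1·2^6 + 1·2^7 + 1·2^8 + 1·2^9 + 1·2^11 + 1·2^12. Digit sequence: (0, 0, 0, 0, 0, 1, 1, 1, 1, 1, 0, 1, 1).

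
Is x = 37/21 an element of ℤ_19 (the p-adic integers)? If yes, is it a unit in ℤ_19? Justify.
x ∈ ℤ_19^× (unit); v_19(x) = 0

ℤ_19 = {x ∈ ℚ_19 : v_19(x) ≥ 0} and ℤ_19^× = {x ∈ ℤ_19 : v_19(x) = 0}. Here v_19(37/21) = v_19(num) − v_19(den) = 0; compare against these criteria.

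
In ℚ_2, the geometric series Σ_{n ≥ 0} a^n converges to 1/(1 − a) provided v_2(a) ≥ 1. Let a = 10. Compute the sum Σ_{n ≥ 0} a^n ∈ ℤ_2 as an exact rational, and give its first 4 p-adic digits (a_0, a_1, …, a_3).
Σ a^n = 1/(1 − a) = -1/9;  first 4 digits = (1, 1, 1, 0)

v_2(a) = 1 ≥ 1, so the series converges in ℤ_2 to 1/(1 − a) = 1/(1 − 10) = -1/9. Expand this rational in ℤ_2: compute digits iteratively via d_i = x_i mod 2, x_{i+1} = (x_i − d_i)/2. The first 4 digits are (1, 1, 1, 0).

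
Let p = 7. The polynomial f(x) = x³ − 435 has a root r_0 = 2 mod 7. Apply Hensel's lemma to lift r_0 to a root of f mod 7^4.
r_3 = 156 (mod 2401)

Hensel: r_{i+1} = r_i − f(r_i)/f′(r_i) mod 7^{i+2}, where f′(x) = 3x². Iterate:
  r_0 = 2 (mod 7)
  r_1 = 9 (mod 49)
  r_2 = 156 (mod 343)
  r_3 = 156 (mod 2401)
Final: r = 156 with f(r) ≡ 0 mod 7^4.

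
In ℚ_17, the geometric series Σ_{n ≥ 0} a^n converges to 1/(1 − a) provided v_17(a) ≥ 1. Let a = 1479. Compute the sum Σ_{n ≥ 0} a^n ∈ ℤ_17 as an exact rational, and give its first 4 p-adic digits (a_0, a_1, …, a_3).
Σ a^n = 1/(1 − a) = -1/1478;  first 4 digits = (1, 2, 9, 11)

v_17(a) = 1 ≥ 1, so the series converges in ℤ_17 to 1/(1 − a) = 1/(1 − 1479) = -1/1478. Expand this rational in ℤ_17: compute digits iteratively via d_i = x_i mod 17, x_{i+1} = (x_i − d_i)/17. The first 4 digits are (1, 2, 9, 11).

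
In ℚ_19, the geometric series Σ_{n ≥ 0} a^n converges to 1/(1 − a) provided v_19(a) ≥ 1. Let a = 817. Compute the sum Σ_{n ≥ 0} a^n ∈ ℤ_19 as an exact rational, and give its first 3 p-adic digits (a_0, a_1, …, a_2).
Σ a^n = 1/(1 − a) = -1/816;  first 3 digits = (1, 5, 8)

v_19(a) = 1 ≥ 1, so the series converges in ℤ_19 to 1/(1 − a) = 1/(1 − 817) = -1/816. Expand this rational in ℤ_19: compute digits iteratively via d_i = x_i mod 19, x_{i+1} = (x_i − d_i)/19. The first 3 digits are (1, 5, 8).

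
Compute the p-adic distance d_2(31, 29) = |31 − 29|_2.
d_2(31, 29) = 1/2

Step 1 — x − y = 31 − 29 = 2. Step 2 — v_2(2) = 1 (factor: 2 = (2^1 · 1); the sign does not affect v_p). Step 3 — |x − y|_2 = 2^{-1} = 1/2.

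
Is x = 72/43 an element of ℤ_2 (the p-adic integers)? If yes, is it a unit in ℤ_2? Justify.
x ∈ ℤ_2 but not a unit; v_2(x) = 3 > 0

ℤ_2 = {x ∈ ℚ_2 : v_2(x) ≥ 0} and ℤ_2^× = {x ∈ ℤ_2 : v_2(x) = 0}. Here v_2(72/43) = v_2(num) − v_2(den) = 3; compare against these criteria.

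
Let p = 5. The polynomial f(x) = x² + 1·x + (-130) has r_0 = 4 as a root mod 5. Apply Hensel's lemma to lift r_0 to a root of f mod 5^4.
r_3 = 269 (mod 625)

Hensel: r_{i+1} = r_i − f(r_i)·(f′(r_i))^{-1} mod 5^{i+2}, f′(x) = 2x + 1. Iterate:
  r_0 = 4 (mod 5)
  r_1 = 19 (mod 25)
  r_2 = 19 (mod 125)
  r_3 = 269 (mod 625)
Final: r = 269 satisfies f(r) ≡ 0 mod 5^4.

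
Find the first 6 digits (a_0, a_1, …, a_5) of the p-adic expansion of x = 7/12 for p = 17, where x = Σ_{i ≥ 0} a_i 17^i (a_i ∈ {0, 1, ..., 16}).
(a_0, …, a_5) = (2, 7, 1, 7, 1, 7)

v_17(7/12) = 0 (numerator and denominator both coprime to 17), so x ∈ ℤ_17^×. Compute digits iteratively via a_i = x_i mod 17, x_{i+1} = (x_i − a_i)/17, with x_0 = x:
  x_0 = 7/12;  a_0 = 2;  x_1 = (x_0 − 2)/17 = -1/12
  x_1 = -1/12;  a_1 = 7;  x_2 = (x_1 − 7)/17 = -5/12
  x_2 = -5/12;  a_2 = 1;  x_3 = (x_2 − 1)/17 = -1/12
  x_3 = -1/12;  a_3 = 7;  x_4 = (x_3 − 7)/17 = -5/12
  x_4 = -5/12;  a_4 = 1;  x_5 = (x_4 − 1)/17 = -1/12
  x_5 = -1/12;  a_5 = 7;  x_6 = (x_5 − 7)/17 = -5/12
Digits: (2, 7, 1, 7, 1, 7).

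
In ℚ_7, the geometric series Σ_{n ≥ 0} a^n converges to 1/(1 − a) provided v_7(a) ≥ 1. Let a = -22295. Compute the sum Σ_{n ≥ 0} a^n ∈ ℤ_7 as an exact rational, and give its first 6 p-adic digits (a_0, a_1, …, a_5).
Σ a^n = 1/(1 − a) = 1/22296;  first 6 digits = (1, 0, 0, 5, 4, 5)

v_7(a) = 3 ≥ 1, so the series converges in ℤ_7 to 1/(1 − a) = 1/(1 − (-22295)) = 1/22296. Expand this rational in ℤ_7: compute digits iteratively via d_i = x_i mod 7, x_{i+1} = (x_i − d_i)/7. The first 6 digits are (1, 0, 0, 5, 4, 5).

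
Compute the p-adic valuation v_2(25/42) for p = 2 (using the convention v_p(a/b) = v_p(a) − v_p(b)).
v_2(25/42) = -1

Factor powers of 2 from the numerator and denominator of the reduced fraction: 25 = 2^0 · 25 and 42 = 2^1 · 21. Apply v_p(a/b) = v_p(a) − v_p(b): v_2(25/42) = 0 − 1 = -1.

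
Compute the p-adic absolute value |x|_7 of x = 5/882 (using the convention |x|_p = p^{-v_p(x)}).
|5/882|_7 = 49

Step 1 — compute v_7(x) by factoring powers of 7 out of the numerator and denominator: v_7(5/882) = -2. Step 2 — apply |x|_p = p^{-v_p(x)} = 7^{2} = 49.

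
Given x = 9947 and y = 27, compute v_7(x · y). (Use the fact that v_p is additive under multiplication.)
v_7(268569) = 3

v_p(x) = 3 (factor: 9947 = 7^3 · 29); v_p(y) = 0 (factor: 27 = 7^0 · 27). Additivity: v_p(xy) = v_p(x) + v_p(y) = 3 + 0 = 3. (Direct check: xy = 268569 = 7^3 · (783).)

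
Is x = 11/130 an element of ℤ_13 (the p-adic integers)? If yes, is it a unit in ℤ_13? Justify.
x ∉ ℤ_13 (v_13(x) = -1 < 0)

ℤ_13 = {x ∈ ℚ_13 : v_13(x) ≥ 0} and ℤ_13^× = {x ∈ ℤ_13 : v_13(x) = 0}. Here v_13(11/130) = v_13(num) − v_13(den) = -1; compare against these criteria.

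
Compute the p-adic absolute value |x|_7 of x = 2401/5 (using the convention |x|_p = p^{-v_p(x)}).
|2401/5|_7 = 1/2401

Step 1 — compute v_7(x) by factoring powers of 7 out of the numerator and denominator: v_7(2401/5) = 4. Step 2 — apply |x|_p = p^{-v_p(x)} = 7^{-4} = 1/2401.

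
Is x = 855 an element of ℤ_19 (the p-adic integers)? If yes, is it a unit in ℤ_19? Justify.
x ∈ ℤ_19 but not a unit; v_19(x) = 1 > 0

ℤ_19 = {x ∈ ℚ_19 : v_19(x) ≥ 0} and ℤ_19^× = {x ∈ ℤ_19 : v_19(x) = 0}. Here v_19(855) = v_19(num) − v_19(den) = 1; compare against these criteria.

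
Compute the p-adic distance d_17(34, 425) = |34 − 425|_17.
d_17(34, 425) = 1/17

Step 1 — x − y = 34 − 425 = -391. Step 2 — v_17(-391) = 1 (factor: -391 = −(17^1 · 23); the sign does not affect v_p). Step 3 — |x − y|_17 = 17^{-1} = 1/17.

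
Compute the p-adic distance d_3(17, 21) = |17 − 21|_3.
d_3(17, 21) = 1

Step 1 — x − y = 17 − 21 = -4. Step 2 — v_3(-4) = 0 (factor: -4 = −(3^0 · 4); the sign does not affect v_p). Step 3 — |x − y|_3 = 3^{0} = 1.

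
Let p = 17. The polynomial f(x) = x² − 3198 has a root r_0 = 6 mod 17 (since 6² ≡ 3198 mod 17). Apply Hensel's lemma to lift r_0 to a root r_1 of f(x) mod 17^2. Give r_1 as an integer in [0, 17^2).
r_1 = 125 (mod 289)

Hensel's recurrence: r_{i+1} = r_i − f(r_i)·(f′(r_i))^{-1} mod 17^{i+2}, with f′(x) = 2x. Iterate:
  r_0 = 6 (mod 17)
  r_1 = 125 (mod 289)
Final: r_1 = 125, and one checks f(r_1) ≡ 0 mod 17^2.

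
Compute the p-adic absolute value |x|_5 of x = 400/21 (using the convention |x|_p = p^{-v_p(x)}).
|400/21|_5 = 1/25

Step 1 — compute v_5(x) by factoring powers of 5 out of the numerator and denominator: v_5(400/21) = 2. Step 2 — apply |x|_p = p^{-v_p(x)} = 5^{-2} = 1/25.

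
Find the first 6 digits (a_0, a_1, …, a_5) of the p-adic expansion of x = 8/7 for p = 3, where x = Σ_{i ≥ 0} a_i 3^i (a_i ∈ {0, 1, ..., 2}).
(a_0, …, a_5) = (2, 1, 0, 2, 1, 2)

v_3(8/7) = 0 (numerator and denominator both coprime to 3), so x ∈ ℤ_3^×. Compute digits iteratively via a_i = x_i mod 3, x_{i+1} = (x_i − a_i)/3, with x_0 = x:
  x_0 = 8/7;  a_0 = 2;  x_1 = (x_0 − 2)/3 = -2/7
  x_1 = -2/7;  a_1 = 1;  x_2 = (x_1 − 1)/3 = -3/7
  x_2 = -3/7;  a_2 = 0;  x_3 = (x_2 − 0)/3 = -1/7
  x_3 = -1/7;  a_3 = 2;  x_4 = (x_3 − 2)/3 = -5/7
  x_4 = -5/7;  a_4 = 1;  x_5 = (x_4 − 1)/3 = -4/7
  x_5 = -4/7;  a_5 = 2;  x_6 = (x_5 − 2)/3 = -6/7
Digits: (2, 1, 0, 2, 1, 2).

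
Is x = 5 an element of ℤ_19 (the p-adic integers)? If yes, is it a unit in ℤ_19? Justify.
x ∈ ℤ_19^× (unit); v_19(x) = 0

ℤ_19 = {x ∈ ℚ_19 : v_19(x) ≥ 0} and ℤ_19^× = {x ∈ ℤ_19 : v_19(x) = 0}. Here v_19(5) = v_19(num) − v_19(den) = 0; compare against these criteria.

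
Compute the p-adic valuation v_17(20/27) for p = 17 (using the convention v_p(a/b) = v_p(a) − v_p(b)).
v_17(20/27) = 0

Factor powers of 17 from the numerator and denominator of the reduced fraction: 20 = 17^0 · 20 and 27 = 17^0 · 27. Apply v_p(a/b) = v_p(a) − v_p(b): v_17(20/27) = 0 − 0 = 0.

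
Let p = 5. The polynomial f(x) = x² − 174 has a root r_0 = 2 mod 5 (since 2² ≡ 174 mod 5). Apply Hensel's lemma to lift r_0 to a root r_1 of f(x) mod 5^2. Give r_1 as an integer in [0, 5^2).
r_1 = 7 (mod 25)

Hensel's recurrence: r_{i+1} = r_i − f(r_i)·(f′(r_i))^{-1} mod 5^{i+2}, with f′(x) = 2x. Iterate:
  r_0 = 2 (mod 5)
  r_1 = 7 (mod 25)
Final: r_1 = 7, and one checks f(r_1) ≡ 0 mod 5^2.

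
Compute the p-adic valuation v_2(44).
v_2(44) = 2

v_2(n) is the largest exponent k such that 2^k divides n. Factor out: 44 = 2^2 · 11. (Sign doesn't affect v_p.) So v_2(44) = 2.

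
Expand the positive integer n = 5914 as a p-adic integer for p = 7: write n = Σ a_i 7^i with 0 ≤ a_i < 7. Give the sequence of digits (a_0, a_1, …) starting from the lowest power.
(a_0, a_1, …) = (6, 4, 1, 3, 2)

Repeated division by 7 gives the digits low-to-high: 5914 = 6 + 4·7^1 + 1·7^2 + 3·7^3 + 2·7^4. Digit sequence: (6, 4, 1, 3, 2).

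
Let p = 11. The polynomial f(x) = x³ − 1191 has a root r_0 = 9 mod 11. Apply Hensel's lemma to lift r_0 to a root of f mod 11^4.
r_3 = 2044 (mod 14641)

Hensel: r_{i+1} = r_i − f(r_i)/f′(r_i) mod 11^{i+2}, where f′(x) = 3x². Iterate:
  r_0 = 9 (mod 11)
  r_1 = 108 (mod 121)
  r_2 = 713 (mod 1331)
  r_3 = 2044 (mod 14641)
Final: r = 2044 with f(r) ≡ 0 mod 11^4.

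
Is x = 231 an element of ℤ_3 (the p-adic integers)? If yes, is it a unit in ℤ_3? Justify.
x ∈ ℤ_3 but not a unit; v_3(x) = 1 > 0

ℤ_3 = {x ∈ ℚ_3 : v_3(x) ≥ 0} and ℤ_3^× = {x ∈ ℤ_3 : v_3(x) = 0}. Here v_3(231) = v_3(num) − v_3(den) = 1; compare against these criteria.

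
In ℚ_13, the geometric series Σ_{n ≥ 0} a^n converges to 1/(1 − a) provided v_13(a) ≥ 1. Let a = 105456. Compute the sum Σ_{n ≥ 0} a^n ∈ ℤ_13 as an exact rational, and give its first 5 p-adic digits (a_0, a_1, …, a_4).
Σ a^n = 1/(1 − a) = -1/105455;  first 5 digits = (1, 0, 0, 9, 3)

v_13(a) = 3 ≥ 1, so the series converges in ℤ_13 to 1/(1 − a) = 1/(1 − 105456) = -1/105455. Expand this rational in ℤ_13: compute digits iteratively via d_i = x_i mod 13, x_{i+1} = (x_i − d_i)/13. The first 5 digits are (1, 0, 0, 9, 3).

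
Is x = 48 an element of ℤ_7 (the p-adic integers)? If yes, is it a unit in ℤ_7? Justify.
x ∈ ℤ_7^× (unit); v_7(x) = 0

ℤ_7 = {x ∈ ℚ_7 : v_7(x) ≥ 0} and ℤ_7^× = {x ∈ ℤ_7 : v_7(x) = 0}. Here v_7(48) = v_7(num) − v_7(den) = 0; compare against these criteria.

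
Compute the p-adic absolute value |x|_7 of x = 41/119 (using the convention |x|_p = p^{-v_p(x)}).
|41/119|_7 = 7

Step 1 — compute v_7(x) by factoring powers of 7 out of the numerator and denominator: v_7(41/119) = -1. Step 2 — apply |x|_p = p^{-v_p(x)} = 7^{1} = 7.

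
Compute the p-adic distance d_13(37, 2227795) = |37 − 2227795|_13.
d_13(37, 2227795) = 1/371293

Step 1 — x − y = 37 − 2227795 = -2227758. Step 2 — v_13(-2227758) = 5 (factor: -2227758 = −(13^5 · 6); the sign does not affect v_p). Step 3 — |x − y|_13 = 13^{-5} = 1/371293.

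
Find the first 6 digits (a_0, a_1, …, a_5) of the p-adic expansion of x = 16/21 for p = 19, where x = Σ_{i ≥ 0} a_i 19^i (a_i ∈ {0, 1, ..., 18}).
(a_0, …, a_5) = (8, 15, 1, 18, 9, 4)

v_19(16/21) = 0 (numerator and denominator both coprime to 19), so x ∈ ℤ_19^×. Compute digits iteratively via a_i = x_i mod 19, x_{i+1} = (x_i − a_i)/19, with x_0 = x:
  x_0 = 16/21;  a_0 = 8;  x_1 = (x_0 − 8)/19 = -8/21
  x_1 = -8/21;  a_1 = 15;  x_2 = (x_1 − 15)/19 = -17/21
  x_2 = -17/21;  a_2 = 1;  x_3 = (x_2 − 1)/19 = -2/21
  x_3 = -2/21;  a_3 = 18;  x_4 = (x_3 − 18)/19 = -20/21
  x_4 = -20/21;  a_4 = 9;  x_5 = (x_4 − 9)/19 = -11/21
  x_5 = -11/21;  a_5 = 4;  x_6 = (x_5 − 4)/19 = -5/21
Digits: (8, 15, 1, 18, 9, 4).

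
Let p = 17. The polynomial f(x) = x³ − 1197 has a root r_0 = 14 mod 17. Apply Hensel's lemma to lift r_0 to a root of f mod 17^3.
r_2 = 2547 (mod 4913)

Hensel: r_{i+1} = r_i − f(r_i)/f′(r_i) mod 17^{i+2}, where f′(x) = 3x². Iterate:
  r_0 = 14 (mod 17)
  r_1 = 235 (mod 289)
  r_2 = 2547 (mod 4913)
Final: r = 2547 with f(r) ≡ 0 mod 17^3.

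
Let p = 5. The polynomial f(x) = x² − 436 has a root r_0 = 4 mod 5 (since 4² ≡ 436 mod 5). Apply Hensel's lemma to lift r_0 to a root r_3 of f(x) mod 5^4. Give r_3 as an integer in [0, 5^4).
r_3 = 169 (mod 625)

Hensel's recurrence: r_{i+1} = r_i − f(r_i)·(f′(r_i))^{-1} mod 5^{i+2}, with f′(x) = 2x. Iterate:
  r_0 = 4 (mod 5)
  r_1 = 19 (mod 25)
  r_2 = 44 (mod 125)
  r_3 = 169 (mod 625)
Final: r_3 = 169, and one checks f(r_3) ≡ 0 mod 5^4.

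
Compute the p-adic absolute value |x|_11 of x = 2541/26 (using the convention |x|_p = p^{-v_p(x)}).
|2541/26|_11 = 1/121

Step 1 — compute v_11(x) by factoring powers of 11 out of the numerator and denominator: v_11(2541/26) = 2. Step 2 — apply |x|_p = p^{-v_p(x)} = 11^{-2} = 1/121.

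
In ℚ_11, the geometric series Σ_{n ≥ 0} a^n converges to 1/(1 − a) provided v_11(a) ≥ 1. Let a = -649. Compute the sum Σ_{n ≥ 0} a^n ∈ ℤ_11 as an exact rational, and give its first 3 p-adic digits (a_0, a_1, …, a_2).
Σ a^n = 1/(1 − a) = 1/650;  first 3 digits = (1, 7, 10)

v_11(a) = 1 ≥ 1, so the series converges in ℤ_11 to 1/(1 − a) = 1/(1 − (-649)) = 1/650. Expand this rational in ℤ_11: compute digits iteratively via d_i = x_i mod 11, x_{i+1} = (x_i − d_i)/11. The first 3 digits are (1, 7, 10).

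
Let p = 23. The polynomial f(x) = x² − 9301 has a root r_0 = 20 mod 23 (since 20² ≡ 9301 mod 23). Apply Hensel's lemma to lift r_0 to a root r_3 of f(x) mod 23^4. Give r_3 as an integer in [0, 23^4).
r_3 = 200350 (mod 279841)

Hensel's recurrence: r_{i+1} = r_i − f(r_i)·(f′(r_i))^{-1} mod 23^{i+2}, with f′(x) = 2x. Iterate:
  r_0 = 20 (mod 23)
  r_1 = 388 (mod 529)
  r_2 = 5678 (mod 12167)
  r_3 = 200350 (mod 279841)
Final: r_3 = 200350, and one checks f(r_3) ≡ 0 mod 23^4.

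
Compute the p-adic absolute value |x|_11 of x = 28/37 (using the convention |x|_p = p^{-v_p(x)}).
|28/37|_11 = 1

Step 1 — compute v_11(x) by factoring powers of 11 out of the numerator and denominator: v_11(28/37) = 0. Step 2 — apply |x|_p = p^{-v_p(x)} = 11^{0} = 1.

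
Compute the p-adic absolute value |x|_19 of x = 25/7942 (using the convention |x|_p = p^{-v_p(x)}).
|25/7942|_19 = 361

Step 1 — compute v_19(x) by factoring powers of 19 out of the numerator and denominator: v_19(25/7942) = -2. Step 2 — apply |x|_p = p^{-v_p(x)} = 19^{2} = 361.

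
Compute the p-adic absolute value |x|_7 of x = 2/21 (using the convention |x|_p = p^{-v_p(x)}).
|2/21|_7 = 7

Step 1 — compute v_7(x) by factoring powers of 7 out of the numerator and denominator: v_7(2/21) = -1. Step 2 — apply |x|_p = p^{-v_p(x)} = 7^{1} = 7.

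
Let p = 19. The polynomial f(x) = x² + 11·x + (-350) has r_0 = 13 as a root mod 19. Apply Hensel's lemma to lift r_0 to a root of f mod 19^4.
r_3 = 130296 (mod 130321)

Hensel: r_{i+1} = r_i − f(r_i)·(f′(r_i))^{-1} mod 19^{i+2}, f′(x) = 2x + 11. Iterate:
  r_0 = 13 (mod 19)
  r_1 = 336 (mod 361)
  r_2 = 6834 (mod 6859)
  r_3 = 130296 (mod 130321)
Final: r = 130296 satisfies f(r) ≡ 0 mod 19^4.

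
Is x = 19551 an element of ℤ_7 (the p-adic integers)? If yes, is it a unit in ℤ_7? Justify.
x ∈ ℤ_7 but not a unit; v_7(x) = 3 > 0

ℤ_7 = {x ∈ ℚ_7 : v_7(x) ≥ 0} and ℤ_7^× = {x ∈ ℤ_7 : v_7(x) = 0}. Here v_7(19551) = v_7(num) − v_7(den) = 3; compare against these criteria.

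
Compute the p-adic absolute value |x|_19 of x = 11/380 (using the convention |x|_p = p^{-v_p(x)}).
|11/380|_19 = 19

Step 1 — compute v_19(x) by factoring powers of 19 out of the numerator and denominator: v_19(11/380) = -1. Step 2 — apply |x|_p = p^{-v_p(x)} = 19^{1} = 19.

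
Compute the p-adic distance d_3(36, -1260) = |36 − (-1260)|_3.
d_3(36, -1260) = 1/81

Step 1 — x − y = 36 − (-1260) = 1296. Step 2 — v_3(1296) = 4 (factor: 1296 = (3^4 · 16); the sign does not affect v_p). Step 3 — |x − y|_3 = 3^{-4} = 1/81.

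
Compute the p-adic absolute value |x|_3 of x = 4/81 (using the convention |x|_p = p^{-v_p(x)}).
|4/81|_3 = 81

Step 1 — compute v_3(x) by factoring powers of 3 out of the numerator and denominator: v_3(4/81) = -4. Step 2 — apply |x|_p = p^{-v_p(x)} = 3^{4} = 81.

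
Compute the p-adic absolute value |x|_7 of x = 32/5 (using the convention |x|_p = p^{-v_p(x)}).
|32/5|_7 = 1

Step 1 — compute v_7(x) by factoring powers of 7 out of the numerator and denominator: v_7(32/5) = 0. Step 2 — apply |x|_p = p^{-v_p(x)} = 7^{0} = 1.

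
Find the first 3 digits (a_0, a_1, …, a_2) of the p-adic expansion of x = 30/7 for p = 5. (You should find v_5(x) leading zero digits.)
(a_0, …, a_2) = (0, 3, 1)

v_5(30/7) = 1, so a_0 = ... = a_0 = 0. Factor out: x = 5^1 · u with u = 6/7 a unit in ℤ_5. Expand u iteratively via a_{v+i} = u_i mod 5, u_{i+1} = (u_i − a_{v+i})/5:
  u_0 = 6/7;  a_1 = 3;  u_1 = (u_0 − 3)/5 = -3/7
  u_1 = -3/7;  a_2 = 1;  u_2 = (u_1 − 1)/5 = -2/7
Digits: (0, 3, 1).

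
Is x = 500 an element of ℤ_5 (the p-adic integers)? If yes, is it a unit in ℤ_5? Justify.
x ∈ ℤ_5 but not a unit; v_5(x) = 3 > 0

ℤ_5 = {x ∈ ℚ_5 : v_5(x) ≥ 0} and ℤ_5^× = {x ∈ ℤ_5 : v_5(x) = 0}. Here v_5(500) = v_5(num) − v_5(den) = 3; compare against these criteria.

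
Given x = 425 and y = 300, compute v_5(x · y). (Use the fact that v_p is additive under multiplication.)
v_5(127500) = 4

v_p(x) = 2 (factor: 425 = 5^2 · 17); v_p(y) = 2 (factor: 300 = 5^2 · 12). Additivity: v_p(xy) = v_p(x) + v_p(y) = 2 + 2 = 4. (Direct check: xy = 127500 = 5^4 · (204).)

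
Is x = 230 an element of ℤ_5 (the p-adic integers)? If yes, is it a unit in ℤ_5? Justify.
x ∈ ℤ_5 but not a unit; v_5(x) = 1 > 0

ℤ_5 = {x ∈ ℚ_5 : v_5(x) ≥ 0} and ℤ_5^× = {x ∈ ℤ_5 : v_5(x) = 0}. Here v_5(230) = v_5(num) − v_5(den) = 1; compare against these criteria.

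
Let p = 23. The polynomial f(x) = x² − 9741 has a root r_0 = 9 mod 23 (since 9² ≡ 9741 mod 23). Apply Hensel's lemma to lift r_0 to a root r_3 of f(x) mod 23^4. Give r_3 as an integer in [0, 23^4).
r_3 = 178466 (mod 279841)

Hensel's recurrence: r_{i+1} = r_i − f(r_i)·(f′(r_i))^{-1} mod 23^{i+2}, with f′(x) = 2x. Iterate:
  r_0 = 9 (mod 23)
  r_1 = 193 (mod 529)
  r_2 = 8128 (mod 12167)
  r_3 = 178466 (mod 279841)
Final: r_3 = 178466, and one checks f(r_3) ≡ 0 mod 23^4.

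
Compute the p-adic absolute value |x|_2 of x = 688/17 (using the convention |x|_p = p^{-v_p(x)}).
|688/17|_2 = 1/16

Step 1 — compute v_2(x) by factoring powers of 2 out of the numerator and denominator: v_2(688/17) = 4. Step 2 — apply |x|_p = p^{-v_p(x)} = 2^{-4} = 1/16.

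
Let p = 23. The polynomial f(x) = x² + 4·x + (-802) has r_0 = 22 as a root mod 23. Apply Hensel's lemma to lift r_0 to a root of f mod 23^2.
r_1 = 137 (mod 529)

Hensel: r_{i+1} = r_i − f(r_i)·(f′(r_i))^{-1} mod 23^{i+2}, f′(x) = 2x + 4. Iterate:
  r_0 = 22 (mod 23)
  r_1 = 137 (mod 529)
Final: r = 137 satisfies f(r) ≡ 0 mod 23^2.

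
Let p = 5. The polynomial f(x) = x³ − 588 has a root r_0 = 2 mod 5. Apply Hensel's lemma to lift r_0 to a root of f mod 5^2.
r_1 = 17 (mod 25)

Hensel: r_{i+1} = r_i − f(r_i)/f′(r_i) mod 5^{i+2}, where f′(x) = 3x². Iterate:
  r_0 = 2 (mod 5)
  r_1 = 17 (mod 25)
Final: r = 17 with f(r) ≡ 0 mod 5^2.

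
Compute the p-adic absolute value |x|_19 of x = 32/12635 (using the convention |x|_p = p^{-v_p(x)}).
|32/12635|_19 = 361

Step 1 — compute v_19(x) by factoring powers of 19 out of the numerator and denominator: v_19(32/12635) = -2. Step 2 — apply |x|_p = p^{-v_p(x)} = 19^{2} = 361.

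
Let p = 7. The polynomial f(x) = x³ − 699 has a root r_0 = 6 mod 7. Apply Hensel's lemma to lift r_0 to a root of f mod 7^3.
r_2 = 216 (mod 343)

Hensel: r_{i+1} = r_i − f(r_i)/f′(r_i) mod 7^{i+2}, where f′(x) = 3x². Iterate:
  r_0 = 6 (mod 7)
  r_1 = 20 (mod 49)
  r_2 = 216 (mod 343)
Final: r = 216 with f(r) ≡ 0 mod 7^3.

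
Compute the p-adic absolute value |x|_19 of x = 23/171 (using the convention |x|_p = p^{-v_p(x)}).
|23/171|_19 = 19

Step 1 — compute v_19(x) by factoring powers of 19 out of the numerator and denominator: v_19(23/171) = -1. Step 2 — apply |x|_p = p^{-v_p(x)} = 19^{1} = 19.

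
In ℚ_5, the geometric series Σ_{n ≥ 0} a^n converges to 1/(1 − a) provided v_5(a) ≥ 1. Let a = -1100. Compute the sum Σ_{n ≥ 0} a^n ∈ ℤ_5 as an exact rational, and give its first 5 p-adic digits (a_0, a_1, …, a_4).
Σ a^n = 1/(1 − a) = 1/1101;  first 5 digits = (1, 0, 1, 1, 4)

v_5(a) = 2 ≥ 1, so the series converges in ℤ_5 to 1/(1 − a) = 1/(1 − (-1100)) = 1/1101. Expand this rational in ℤ_5: compute digits iteratively via d_i = x_i mod 5, x_{i+1} = (x_i − d_i)/5. The first 5 digits are (1, 0, 1, 1, 4).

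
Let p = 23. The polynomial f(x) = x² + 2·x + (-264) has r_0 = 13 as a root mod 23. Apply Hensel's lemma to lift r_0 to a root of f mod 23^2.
r_1 = 450 (mod 529)

Hensel: r_{i+1} = r_i − f(r_i)·(f′(r_i))^{-1} mod 23^{i+2}, f′(x) = 2x + 2. Iterate:
  r_0 = 13 (mod 23)
  r_1 = 450 (mod 529)
Final: r = 450 satisfies f(r) ≡ 0 mod 23^2.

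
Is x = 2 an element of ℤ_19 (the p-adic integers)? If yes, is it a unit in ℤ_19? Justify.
x ∈ ℤ_19^× (unit); v_19(x) = 0

ℤ_19 = {x ∈ ℚ_19 : v_19(x) ≥ 0} and ℤ_19^× = {x ∈ ℤ_19 : v_19(x) = 0}. Here v_19(2) = v_19(num) − v_19(den) = 0; compare against these criteria.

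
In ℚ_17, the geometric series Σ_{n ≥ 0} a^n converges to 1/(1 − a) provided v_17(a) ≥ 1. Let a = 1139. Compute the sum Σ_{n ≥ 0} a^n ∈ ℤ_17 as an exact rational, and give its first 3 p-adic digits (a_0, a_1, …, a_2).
Σ a^n = 1/(1 − a) = -1/1138;  first 3 digits = (1, 16, 4)

v_17(a) = 1 ≥ 1, so the series converges in ℤ_17 to 1/(1 − a) = 1/(1 − 1139) = -1/1138. Expand this rational in ℤ_17: compute digits iteratively via d_i = x_i mod 17, x_{i+1} = (x_i − d_i)/17. The first 3 digits are (1, 16, 4).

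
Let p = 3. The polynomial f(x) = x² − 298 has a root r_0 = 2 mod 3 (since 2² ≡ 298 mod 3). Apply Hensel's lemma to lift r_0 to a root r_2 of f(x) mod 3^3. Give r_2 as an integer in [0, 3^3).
r_2 = 26 (mod 27)

Hensel's recurrence: r_{i+1} = r_i − f(r_i)·(f′(r_i))^{-1} mod 3^{i+2}, with f′(x) = 2x. Iterate:
  r_0 = 2 (mod 3)
  r_1 = 8 (mod 9)
  r_2 = 26 (mod 27)
Final: r_2 = 26, and one checks f(r_2) ≡ 0 mod 3^3.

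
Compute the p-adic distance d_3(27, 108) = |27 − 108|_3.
d_3(27, 108) = 1/81

Step 1 — x − y = 27 − 108 = -81. Step 2 — v_3(-81) = 4 (factor: -81 = −(3^4 · 1); the sign does not affect v_p). Step 3 — |x − y|_3 = 3^{-4} = 1/81.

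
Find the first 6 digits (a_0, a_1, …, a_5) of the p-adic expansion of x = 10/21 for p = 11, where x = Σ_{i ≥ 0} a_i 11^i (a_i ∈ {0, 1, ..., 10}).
(a_0, …, a_5) = (1, 1, 2, 4, 8, 5)

v_11(10/21) = 0 (numerator and denominator both coprime to 11), so x ∈ ℤ_11^×. Compute digits iteratively via a_i = x_i mod 11, x_{i+1} = (x_i − a_i)/11, with x_0 = x:
  x_0 = 10/21;  a_0 = 1;  x_1 = (x_0 − 1)/11 = -1/21
  x_1 = -1/21;  a_1 = 1;  x_2 = (x_1 − 1)/11 = -2/21
  x_2 = -2/21;  a_2 = 2;  x_3 = (x_2 − 2)/11 = -4/21
  x_3 = -4/21;  a_3 = 4;  x_4 = (x_3 − 4)/11 = -8/21
  x_4 = -8/21;  a_4 = 8;  x_5 = (x_4 − 8)/11 = -16/21
  x_5 = -16/21;  a_5 = 5;  x_6 = (x_5 − 5)/11 = -11/21
Digits: (1, 1, 2, 4, 8, 5).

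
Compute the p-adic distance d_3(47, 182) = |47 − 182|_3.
d_3(47, 182) = 1/27

Step 1 — x − y = 47 − 182 = -135. Step 2 — v_3(-135) = 3 (factor: -135 = −(3^3 · 5); the sign does not affect v_p). Step 3 — |x − y|_3 = 3^{-3} = 1/27.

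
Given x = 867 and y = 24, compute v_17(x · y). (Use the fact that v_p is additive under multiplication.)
v_17(20808) = 2

v_p(x) = 2 (factor: 867 = 17^2 · 3); v_p(y) = 0 (factor: 24 = 17^0 · 24). Additivity: v_p(xy) = v_p(x) + v_p(y) = 2 + 0 = 2. (Direct check: xy = 20808 = 17^2 · (72).)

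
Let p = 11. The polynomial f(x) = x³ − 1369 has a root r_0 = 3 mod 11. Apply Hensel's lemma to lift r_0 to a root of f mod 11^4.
r_3 = 3490 (mod 14641)

Hensel: r_{i+1} = r_i − f(r_i)/f′(r_i) mod 11^{i+2}, where f′(x) = 3x². Iterate:
  r_0 = 3 (mod 11)
  r_1 = 102 (mod 121)
  r_2 = 828 (mod 1331)
  r_3 = 3490 (mod 14641)
Final: r = 3490 with f(r) ≡ 0 mod 11^4.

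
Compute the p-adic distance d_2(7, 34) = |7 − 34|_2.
d_2(7, 34) = 1

Step 1 — x − y = 7 − 34 = -27. Step 2 — v_2(-27) = 0 (factor: -27 = −(2^0 · 27); the sign does not affect v_p). Step 3 — |x − y|_2 = 2^{0} = 1.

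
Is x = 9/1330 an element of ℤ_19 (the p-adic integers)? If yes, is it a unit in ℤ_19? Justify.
x ∉ ℤ_19 (v_19(x) = -1 < 0)

ℤ_19 = {x ∈ ℚ_19 : v_19(x) ≥ 0} and ℤ_19^× = {x ∈ ℤ_19 : v_19(x) = 0}. Here v_19(9/1330) = v_19(num) − v_19(den) = -1; compare against these criteria.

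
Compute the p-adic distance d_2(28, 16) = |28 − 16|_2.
d_2(28, 16) = 1/4

Step 1 — x − y = 28 − 16 = 12. Step 2 — v_2(12) = 2 (factor: 12 = (2^2 · 3); the sign does not affect v_p). Step 3 — |x − y|_2 = 2^{-2} = 1/4.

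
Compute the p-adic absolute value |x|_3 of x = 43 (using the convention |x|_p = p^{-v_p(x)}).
|43|_3 = 1

Step 1 — compute v_3(x) by factoring powers of 3 out of the numerator and denominator: v_3(43) = 0. Step 2 — apply |x|_p = p^{-v_p(x)} = 3^{0} = 1.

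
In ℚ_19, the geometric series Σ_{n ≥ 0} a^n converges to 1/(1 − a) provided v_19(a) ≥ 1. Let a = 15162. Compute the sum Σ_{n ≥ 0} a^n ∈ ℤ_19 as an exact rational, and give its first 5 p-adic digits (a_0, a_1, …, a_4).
Σ a^n = 1/(1 − a) = -1/15161;  first 5 digits = (1, 0, 4, 2, 16)

v_19(a) = 2 ≥ 1, so the series converges in ℤ_19 to 1/(1 − a) = 1/(1 − 15162) = -1/15161. Expand this rational in ℤ_19: compute digits iteratively via d_i = x_i mod 19, x_{i+1} = (x_i − d_i)/19. The first 5 digits are (1, 0, 4, 2, 16).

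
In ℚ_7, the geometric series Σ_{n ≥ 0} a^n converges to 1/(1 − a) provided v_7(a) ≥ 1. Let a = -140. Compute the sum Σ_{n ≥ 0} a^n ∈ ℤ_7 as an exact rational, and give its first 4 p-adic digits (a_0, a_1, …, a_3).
Σ a^n = 1/(1 − a) = 1/141;  first 4 digits = (1, 1, 5, 1)

v_7(a) = 1 ≥ 1, so the series converges in ℤ_7 to 1/(1 − a) = 1/(1 − (-140)) = 1/141. Expand this rational in ℤ_7: compute digits iteratively via d_i = x_i mod 7, x_{i+1} = (x_i − d_i)/7. The first 4 digits are (1, 1, 5, 1).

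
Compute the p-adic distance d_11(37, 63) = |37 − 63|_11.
d_11(37, 63) = 1

Step 1 — x − y = 37 − 63 = -26. Step 2 — v_11(-26) = 0 (factor: -26 = −(11^0 · 26); the sign does not affect v_p). Step 3 — |x − y|_11 = 11^{0} = 1.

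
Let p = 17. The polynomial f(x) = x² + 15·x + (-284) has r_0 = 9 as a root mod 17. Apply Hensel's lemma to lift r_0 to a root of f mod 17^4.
r_3 = 16992 (mod 83521)

Hensel: r_{i+1} = r_i − f(r_i)·(f′(r_i))^{-1} mod 17^{i+2}, f′(x) = 2x + 15. Iterate:
  r_0 = 9 (mod 17)
  r_1 = 230 (mod 289)
  r_2 = 2253 (mod 4913)
  r_3 = 16992 (mod 83521)
Final: r = 16992 satisfies f(r) ≡ 0 mod 17^4.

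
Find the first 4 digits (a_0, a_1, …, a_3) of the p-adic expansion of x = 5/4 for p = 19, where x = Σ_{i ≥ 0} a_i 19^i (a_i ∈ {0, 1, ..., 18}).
(a_0, …, a_3) = (6, 14, 4, 14)

v_19(5/4) = 0 (numerator and denominator both coprime to 19), so x ∈ ℤ_19^×. Compute digits iteratively via a_i = x_i mod 19, x_{i+1} = (x_i − a_i)/19, with x_0 = x:
  x_0 = 5/4;  a_0 = 6;  x_1 = (x_0 − 6)/19 = -1/4
  x_1 = -1/4;  a_1 = 14;  x_2 = (x_1 − 14)/19 = -3/4
  x_2 = -3/4;  a_2 = 4;  x_3 = (x_2 − 4)/19 = -1/4
  x_3 = -1/4;  a_3 = 14;  x_4 = (x_3 − 14)/19 = -3/4
Digits: (6, 14, 4, 14).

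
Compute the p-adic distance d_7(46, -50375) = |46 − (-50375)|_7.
d_7(46, -50375) = 1/16807

Step 1 — x − y = 46 − (-50375) = 50421. Step 2 — v_7(50421) = 5 (factor: 50421 = (7^5 · 3); the sign does not affect v_p). Step 3 — |x − y|_7 = 7^{-5} = 1/16807.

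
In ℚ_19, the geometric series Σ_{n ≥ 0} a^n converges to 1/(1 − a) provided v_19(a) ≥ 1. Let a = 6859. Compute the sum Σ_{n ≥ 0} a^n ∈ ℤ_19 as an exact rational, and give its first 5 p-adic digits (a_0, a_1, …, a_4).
Σ a^n = 1/(1 − a) = -1/6858;  first 5 digits = (1, 0, 0, 1, 0)

v_19(a) = 3 ≥ 1, so the series converges in ℤ_19 to 1/(1 − a) = 1/(1 − 6859) = -1/6858. Expand this rational in ℤ_19: compute digits iteratively via d_i = x_i mod 19, x_{i+1} = (x_i − d_i)/19. The first 5 digits are (1, 0, 0, 1, 0).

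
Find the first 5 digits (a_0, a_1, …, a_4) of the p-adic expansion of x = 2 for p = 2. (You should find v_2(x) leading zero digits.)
(a_0, …, a_4) = (0, 1, 0, 0, 0)

v_2(2) = 1, so a_0 = ... = a_0 = 0. Factor out: x = 2^1 · u with u = 1 a unit in ℤ_2. Expand u iteratively via a_{v+i} = u_i mod 2, u_{i+1} = (u_i − a_{v+i})/2:
  u_0 = 1;  a_1 = 1;  u_1 = (u_0 − 1)/2 = 0
  u_1 = 0;  a_2 = 0;  u_2 = (u_1 − 0)/2 = 0
  u_2 = 0;  a_3 = 0;  u_3 = (u_2 − 0)/2 = 0
  u_3 = 0;  a_4 = 0;  u_4 = (u_3 − 0)/2 = 0
Digits: (0, 1, 0, 0, 0).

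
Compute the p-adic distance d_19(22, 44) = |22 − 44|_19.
d_19(22, 44) = 1

Step 1 — x − y = 22 − 44 = -22. Step 2 — v_19(-22) = 0 (factor: -22 = −(19^0 · 22); the sign does not affect v_p). Step 3 — |x − y|_19 = 19^{0} = 1.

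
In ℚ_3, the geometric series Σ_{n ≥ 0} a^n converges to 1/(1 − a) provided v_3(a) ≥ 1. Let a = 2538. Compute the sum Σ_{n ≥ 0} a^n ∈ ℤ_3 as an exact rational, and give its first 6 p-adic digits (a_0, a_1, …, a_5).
Σ a^n = 1/(1 − a) = -1/2537;  first 6 digits = (1, 0, 0, 1, 1, 1)

v_3(a) = 3 ≥ 1, so the series converges in ℤ_3 to 1/(1 − a) = 1/(1 − 2538) = -1/2537. Expand this rational in ℤ_3: compute digits iteratively via d_i = x_i mod 3, x_{i+1} = (x_i − d_i)/3. The first 6 digits are (1, 0, 0, 1, 1, 1).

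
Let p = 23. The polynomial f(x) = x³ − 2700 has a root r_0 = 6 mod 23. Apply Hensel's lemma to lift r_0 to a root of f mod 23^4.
r_3 = 277754 (mod 279841)

Hensel: r_{i+1} = r_i − f(r_i)/f′(r_i) mod 23^{i+2}, where f′(x) = 3x². Iterate:
  r_0 = 6 (mod 23)
  r_1 = 29 (mod 529)
  r_2 = 10080 (mod 12167)
  r_3 = 277754 (mod 279841)
Final: r = 277754 with f(r) ≡ 0 mod 23^4.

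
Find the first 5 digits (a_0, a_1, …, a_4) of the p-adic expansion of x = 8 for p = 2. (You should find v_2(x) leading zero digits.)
(a_0, …, a_4) = (0, 0, 0, 1, 0)

v_2(8) = 3, so a_0 = ... = a_2 = 0. Factor out: x = 2^3 · u with u = 1 a unit in ℤ_2. Expand u iteratively via a_{v+i} = u_i mod 2, u_{i+1} = (u_i − a_{v+i})/2:
  u_0 = 1;  a_3 = 1;  u_1 = (u_0 − 1)/2 = 0
  u_1 = 0;  a_4 = 0;  u_2 = (u_1 − 0)/2 = 0
Digits: (0, 0, 0, 1, 0).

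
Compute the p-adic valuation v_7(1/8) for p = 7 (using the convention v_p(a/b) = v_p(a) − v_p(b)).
v_7(1/8) = 0

Factor powers of 7 from the numerator and denominator of the reduced fraction: 1 = 7^0 · 1 and 8 = 7^0 · 8. Apply v_p(a/b) = v_p(a) − v_p(b): v_7(1/8) = 0 − 0 = 0.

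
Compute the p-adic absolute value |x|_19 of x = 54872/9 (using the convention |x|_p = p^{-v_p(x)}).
|54872/9|_19 = 1/6859

Step 1 — compute v_19(x) by factoring powers of 19 out of the numerator and denominator: v_19(54872/9) = 3. Step 2 — apply |x|_p = p^{-v_p(x)} = 19^{-3} = 1/6859.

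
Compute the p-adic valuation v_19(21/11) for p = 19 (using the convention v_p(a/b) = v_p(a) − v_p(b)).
v_19(21/11) = 0

Factor powers of 19 from the numerator and denominator of the reduced fraction: 21 = 19^0 · 21 and 11 = 19^0 · 11. Apply v_p(a/b) = v_p(a) − v_p(b): v_19(21/11) = 0 − 0 = 0.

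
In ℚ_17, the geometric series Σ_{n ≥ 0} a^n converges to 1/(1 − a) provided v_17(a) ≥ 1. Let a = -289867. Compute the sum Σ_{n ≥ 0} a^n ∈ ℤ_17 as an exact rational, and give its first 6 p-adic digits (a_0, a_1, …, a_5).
Σ a^n = 1/(1 − a) = 1/289868;  first 6 digits = (1, 0, 0, 9, 13, 16)

v_17(a) = 3 ≥ 1, so the series converges in ℤ_17 to 1/(1 − a) = 1/(1 − (-289867)) = 1/289868. Expand this rational in ℤ_17: compute digits iteratively via d_i = x_i mod 17, x_{i+1} = (x_i − d_i)/17. The first 6 digits are (1, 0, 0, 9, 13, 16).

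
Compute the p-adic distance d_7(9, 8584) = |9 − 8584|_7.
d_7(9, 8584) = 1/343

Step 1 — x − y = 9 − 8584 = -8575. Step 2 — v_7(-8575) = 3 (factor: -8575 = −(7^3 · 25); the sign does not affect v_p). Step 3 — |x − y|_7 = 7^{-3} = 1/343.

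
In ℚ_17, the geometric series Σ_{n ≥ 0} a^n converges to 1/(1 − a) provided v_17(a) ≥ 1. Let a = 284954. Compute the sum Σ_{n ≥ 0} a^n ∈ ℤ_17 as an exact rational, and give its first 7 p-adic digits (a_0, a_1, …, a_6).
Σ a^n = 1/(1 − a) = -1/284953;  first 7 digits = (1, 0, 0, 7, 3, 0, 15)

v_17(a) = 3 ≥ 1, so the series converges in ℤ_17 to 1/(1 − a) = 1/(1 − 284954) = -1/284953. Expand this rational in ℤ_17: compute digits iteratively via d_i = x_i mod 17, x_{i+1} = (x_i − d_i)/17. The first 7 digits are (1, 0, 0, 7, 3, 0, 15).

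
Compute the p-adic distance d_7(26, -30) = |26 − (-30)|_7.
d_7(26, -30) = 1/7

Step 1 — x − y = 26 − (-30) = 56. Step 2 — v_7(56) = 1 (factor: 56 = (7^1 · 8); the sign does not affect v_p). Step 3 — |x − y|_7 = 7^{-1} = 1/7.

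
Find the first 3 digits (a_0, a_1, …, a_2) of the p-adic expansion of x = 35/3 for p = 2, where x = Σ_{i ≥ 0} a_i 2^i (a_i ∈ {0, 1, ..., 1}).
(a_0, …, a_2) = (1, 0, 0)

v_2(35/3) = 0 (numerator and denominator both coprime to 2), so x ∈ ℤ_2^×. Compute digits iteratively via a_i = x_i mod 2, x_{i+1} = (x_i − a_i)/2, with x_0 = x:
  x_0 = 35/3;  a_0 = 1;  x_1 = (x_0 − 1)/2 = 16/3
  x_1 = 16/3;  a_1 = 0;  x_2 = (x_1 − 0)/2 = 8/3
  x_2 = 8/3;  a_2 = 0;  x_3 = (x_2 − 0)/2 = 4/3
Digits: (1, 0, 0).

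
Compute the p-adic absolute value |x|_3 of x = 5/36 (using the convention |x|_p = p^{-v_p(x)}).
|5/36|_3 = 9

Step 1 — compute v_3(x) by factoring powers of 3 out of the numerator and denominator: v_3(5/36) = -2. Step 2 — apply |x|_p = p^{-v_p(x)} = 3^{2} = 9.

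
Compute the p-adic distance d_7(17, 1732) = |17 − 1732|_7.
d_7(17, 1732) = 1/343

Step 1 — x − y = 17 − 1732 = -1715. Step 2 — v_7(-1715) = 3 (factor: -1715 = −(7^3 · 5); the sign does not affect v_p). Step 3 — |x − y|_7 = 7^{-3} = 1/343.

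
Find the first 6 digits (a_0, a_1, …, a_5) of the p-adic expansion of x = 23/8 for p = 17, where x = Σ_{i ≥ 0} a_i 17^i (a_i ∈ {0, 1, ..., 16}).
(a_0, …, a_5) = (5, 2, 2, 2, 2, 2)

v_17(23/8) = 0 (numerator and denominator both coprime to 17), so x ∈ ℤ_17^×. Compute digits iteratively via a_i = x_i mod 17, x_{i+1} = (x_i − a_i)/17, with x_0 = x:
  x_0 = 23/8;  a_0 = 5;  x_1 = (x_0 − 5)/17 = -1/8
  x_1 = -1/8;  a_1 = 2;  x_2 = (x_1 − 2)/17 = -1/8
  x_2 = -1/8;  a_2 = 2;  x_3 = (x_2 − 2)/17 = -1/8
  x_3 = -1/8;  a_3 = 2;  x_4 = (x_3 − 2)/17 = -1/8
  x_4 = -1/8;  a_4 = 2;  x_5 = (x_4 − 2)/17 = -1/8
  x_5 = -1/8;  a_5 = 2;  x_6 = (x_5 − 2)/17 = -1/8
Digits: (5, 2, 2, 2, 2, 2).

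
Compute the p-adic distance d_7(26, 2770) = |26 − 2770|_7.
d_7(26, 2770) = 1/343

Step 1 — x − y = 26 − 2770 = -2744. Step 2 — v_7(-2744) = 3 (factor: -2744 = −(7^3 · 8); the sign does not affect v_p). Step 3 — |x − y|_7 = 7^{-3} = 1/343.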